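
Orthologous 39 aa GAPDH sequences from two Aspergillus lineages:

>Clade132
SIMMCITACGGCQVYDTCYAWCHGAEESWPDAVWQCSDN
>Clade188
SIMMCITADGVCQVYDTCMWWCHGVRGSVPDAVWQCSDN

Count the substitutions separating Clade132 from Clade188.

Differing sites — 9:C/D; 11:G/V; 19:Y/M; 20:A/W; 25:A/V; 26:E/R; 27:E/G; 29:W/V.
That gives 8 mismatches out of 39 aligned sites, so the Hamming distance is 8.

8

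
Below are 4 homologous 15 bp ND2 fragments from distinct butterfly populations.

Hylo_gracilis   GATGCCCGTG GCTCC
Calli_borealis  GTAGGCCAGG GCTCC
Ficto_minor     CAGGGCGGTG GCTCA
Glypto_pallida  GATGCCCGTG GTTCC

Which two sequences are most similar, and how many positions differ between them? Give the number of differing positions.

1

Pairwise Hamming distances:
  Hylo_gracilis vs Calli_borealis: 5
  Hylo_gracilis vs Ficto_minor: 5
  Hylo_gracilis vs Glypto_pallida: 1
  Calli_borealis vs Ficto_minor: 7
  Calli_borealis vs Glypto_pallida: 6
  Ficto_minor vs Glypto_pallida: 6
The smallest is 1, between Hylo_gracilis and Glypto_pallida.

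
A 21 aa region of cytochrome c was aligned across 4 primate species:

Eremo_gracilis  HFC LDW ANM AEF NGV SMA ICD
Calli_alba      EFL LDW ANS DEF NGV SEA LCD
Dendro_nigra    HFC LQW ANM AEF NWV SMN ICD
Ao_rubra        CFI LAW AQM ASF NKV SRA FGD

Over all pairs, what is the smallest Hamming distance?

Pairwise Hamming distances:
  Eremo_gracilis vs Calli_alba: 6
  Eremo_gracilis vs Dendro_nigra: 3
  Eremo_gracilis vs Ao_rubra: 9
  Calli_alba vs Dendro_nigra: 9
  Calli_alba vs Ao_rubra: 11
  Dendro_nigra vs Ao_rubra: 10
The smallest is 3, between Eremo_gracilis and Dendro_nigra.

3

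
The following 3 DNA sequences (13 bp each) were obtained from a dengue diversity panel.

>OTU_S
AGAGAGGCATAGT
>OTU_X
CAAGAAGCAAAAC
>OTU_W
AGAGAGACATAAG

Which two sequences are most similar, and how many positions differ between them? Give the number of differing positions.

3

Pairwise Hamming distances:
  OTU_S vs OTU_X: 6
  OTU_S vs OTU_W: 3
  OTU_X vs OTU_W: 6
The smallest is 3, between OTU_S and OTU_W.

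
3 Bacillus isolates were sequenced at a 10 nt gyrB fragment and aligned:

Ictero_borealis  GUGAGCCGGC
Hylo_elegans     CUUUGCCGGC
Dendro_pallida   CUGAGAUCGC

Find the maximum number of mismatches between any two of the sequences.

Pairwise Hamming distances:
  Ictero_borealis vs Hylo_elegans: 3
  Ictero_borealis vs Dendro_pallida: 4
  Hylo_elegans vs Dendro_pallida: 5
The largest is 5, between Hylo_elegans and Dendro_pallida.

5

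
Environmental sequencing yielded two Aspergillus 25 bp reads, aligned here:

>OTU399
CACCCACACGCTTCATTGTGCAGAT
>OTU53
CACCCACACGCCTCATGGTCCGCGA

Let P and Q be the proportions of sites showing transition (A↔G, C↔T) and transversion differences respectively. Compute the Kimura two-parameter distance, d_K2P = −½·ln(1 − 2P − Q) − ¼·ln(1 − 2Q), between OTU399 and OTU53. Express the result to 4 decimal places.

Differing sites — 12:T/C (Ti); 17:T/G (Tv); 20:G/C (Tv); 22:A/G (Ti); 23:G/C (Tv); 24:A/G (Ti); 25:T/A (Tv).
Of the 7 differences, 3 transitions and 4 transversions over 25 sites: P = 3/25 = 0.120000, Q = 4/25 = 0.160000.
d = −0.5·ln(0.600000) − 0.25·ln(0.680000) = −0.5·(-0.510826) − 0.25·(-0.385662) = 0.3518.

0.3518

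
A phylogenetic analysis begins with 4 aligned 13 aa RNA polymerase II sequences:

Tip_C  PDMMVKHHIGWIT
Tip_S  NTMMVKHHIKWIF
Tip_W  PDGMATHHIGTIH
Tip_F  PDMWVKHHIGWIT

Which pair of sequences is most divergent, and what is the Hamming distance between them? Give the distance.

8

Pairwise Hamming distances:
  Tip_C vs Tip_S: 4
  Tip_C vs Tip_W: 5
  Tip_C vs Tip_F: 1
  Tip_S vs Tip_W: 8
  Tip_S vs Tip_F: 5
  Tip_W vs Tip_F: 6
The largest is 8, between Tip_S and Tip_W.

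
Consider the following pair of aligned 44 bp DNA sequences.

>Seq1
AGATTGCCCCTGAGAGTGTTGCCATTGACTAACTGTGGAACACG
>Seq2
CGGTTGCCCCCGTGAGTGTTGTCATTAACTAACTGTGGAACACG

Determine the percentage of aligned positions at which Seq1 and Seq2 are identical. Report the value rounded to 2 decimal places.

86.36%

Differing sites — 1:A/C; 3:A/G; 11:T/C; 13:A/T; 22:C/T; 27:G/A.
38 of the 44 sites match, so the percent identity is 38/44 × 100 = 86.36%.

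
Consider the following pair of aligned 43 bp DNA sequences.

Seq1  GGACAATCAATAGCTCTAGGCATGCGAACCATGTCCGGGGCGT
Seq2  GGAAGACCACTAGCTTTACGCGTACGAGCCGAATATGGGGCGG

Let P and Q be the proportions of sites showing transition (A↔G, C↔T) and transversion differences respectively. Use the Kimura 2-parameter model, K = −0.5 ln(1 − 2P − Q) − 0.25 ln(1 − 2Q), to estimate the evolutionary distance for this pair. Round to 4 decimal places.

0.4902

Differing sites — 4:C/A (Tv); 5:A/G (Ti); 7:T/C (Ti); 10:A/C (Tv); 16:C/T (Ti); 19:G/C (Tv); 22:A/G (Ti); 24:G/A (Ti); 28:A/G (Ti); 31:A/G (Ti); 32:T/A (Tv); 33:G/A (Ti); 35:C/A (Tv); 36:C/T (Ti); 43:T/G (Tv).
Of the 15 differences, 9 transitions and 6 transversions over 43 sites: P = 9/43 = 0.209302, Q = 6/43 = 0.139535.
d = −0.5·ln(0.441861) − 0.25·ln(0.720930) = −0.5·(-0.816760) − 0.25·(-0.327213) = 0.4902.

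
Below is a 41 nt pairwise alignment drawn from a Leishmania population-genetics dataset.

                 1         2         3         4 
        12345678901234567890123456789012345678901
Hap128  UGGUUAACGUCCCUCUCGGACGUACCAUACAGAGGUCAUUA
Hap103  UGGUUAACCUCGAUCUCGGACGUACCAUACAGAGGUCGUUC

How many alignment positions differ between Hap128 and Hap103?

5

Mismatches occur at site 9 (G/C), site 12 (C/G), site 13 (C/A), site 38 (A/G), site 41 (A/C).
That gives 5 mismatches out of 41 aligned sites, so the Hamming distance is 5.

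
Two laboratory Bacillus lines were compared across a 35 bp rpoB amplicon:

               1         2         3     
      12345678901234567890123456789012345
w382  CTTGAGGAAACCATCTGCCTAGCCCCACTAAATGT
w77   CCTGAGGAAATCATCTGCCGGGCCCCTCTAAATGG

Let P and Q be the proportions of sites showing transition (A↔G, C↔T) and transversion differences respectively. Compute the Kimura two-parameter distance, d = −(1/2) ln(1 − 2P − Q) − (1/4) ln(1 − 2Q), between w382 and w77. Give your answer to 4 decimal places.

Differing sites — 2:T/C (Ti); 11:C/T (Ti); 20:T/G (Tv); 21:A/G (Ti); 27:A/T (Tv); 35:T/G (Tv).
Of the 6 differences, 3 transitions and 3 transversions over 35 sites: P = 3/35 = 0.085714, Q = 3/35 = 0.085714.
d = −0.5·ln(0.742858) − 0.25·ln(0.828572) = −0.5·(-0.297250) − 0.25·(-0.188052) = 0.1956.

0.1956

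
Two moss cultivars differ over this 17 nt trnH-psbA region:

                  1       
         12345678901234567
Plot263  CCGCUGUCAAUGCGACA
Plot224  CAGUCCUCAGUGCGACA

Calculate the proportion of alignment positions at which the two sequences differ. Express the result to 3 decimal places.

0.294

The sequences differ at positions 2 (C/A), 4 (C/U), 5 (U/C), 6 (G/C), 10 (A/G).
There are 5 differences over 17 sites, so p = 5/17 = 0.294.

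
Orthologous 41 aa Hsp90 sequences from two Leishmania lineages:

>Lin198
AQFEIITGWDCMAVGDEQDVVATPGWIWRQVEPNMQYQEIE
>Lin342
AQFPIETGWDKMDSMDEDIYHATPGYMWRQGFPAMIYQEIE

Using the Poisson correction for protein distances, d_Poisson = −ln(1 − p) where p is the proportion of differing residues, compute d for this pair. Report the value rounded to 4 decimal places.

0.4947

Differing sites — 4:E/P; 6:I/E; 11:C/K; 13:A/D; 14:V/S; 15:G/M; 18:Q/D; 19:D/I; 20:V/Y; 21:V/H; 26:W/Y; 27:I/M; 31:V/G; 32:E/F; 34:N/A; 36:Q/I.
p = 16/41 = 0.390244.
d = −ln(1 − 0.390244) = −ln(0.609756) = 0.4947.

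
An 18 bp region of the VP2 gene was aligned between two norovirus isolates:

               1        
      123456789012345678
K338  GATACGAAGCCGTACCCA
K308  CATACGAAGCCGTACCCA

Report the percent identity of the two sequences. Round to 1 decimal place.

Differing sites — 1:G/C.
17 of the 18 sites match, so the percent identity is 17/18 × 100 = 94.4%.

94.4%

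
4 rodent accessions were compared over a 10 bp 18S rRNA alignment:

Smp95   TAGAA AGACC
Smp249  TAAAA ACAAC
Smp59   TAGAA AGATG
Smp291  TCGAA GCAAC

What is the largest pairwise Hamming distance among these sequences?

Pairwise Hamming distances:
  Smp95 vs Smp249: 3
  Smp95 vs Smp59: 2
  Smp95 vs Smp291: 4
  Smp249 vs Smp59: 4
  Smp249 vs Smp291: 3
  Smp59 vs Smp291: 5
The largest is 5, between Smp59 and Smp291.

5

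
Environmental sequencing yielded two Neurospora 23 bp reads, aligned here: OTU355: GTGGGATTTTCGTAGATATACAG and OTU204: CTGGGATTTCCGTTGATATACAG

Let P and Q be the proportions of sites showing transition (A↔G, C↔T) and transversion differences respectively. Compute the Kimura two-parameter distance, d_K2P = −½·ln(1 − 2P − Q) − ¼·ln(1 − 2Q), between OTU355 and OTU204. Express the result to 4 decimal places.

The sequences differ at positions 1 (G/C, transversion), 10 (T/C, transition), 14 (A/T, transversion).
Of the 3 differences, 1 transition and 2 transversions over 23 sites: P = 1/23 = 0.043478, Q = 2/23 = 0.086957.
d = −0.5·ln(0.826087) − 0.25·ln(0.826086) = −0.5·(-0.191055) − 0.25·(-0.191056) = 0.1433.

0.1433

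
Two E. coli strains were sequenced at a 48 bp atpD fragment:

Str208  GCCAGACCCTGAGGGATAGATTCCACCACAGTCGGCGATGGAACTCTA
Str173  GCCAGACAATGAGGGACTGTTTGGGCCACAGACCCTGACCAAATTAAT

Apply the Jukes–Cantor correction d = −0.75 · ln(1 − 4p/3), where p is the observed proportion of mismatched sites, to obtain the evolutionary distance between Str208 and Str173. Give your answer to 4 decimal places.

Mismatches occur at site 8 (C/A), site 9 (C/A), site 17 (T/C), site 18 (A/T), site 20 (A/T), site 23 (C/G), site 24 (C/G), site 25 (A/G), site 32 (T/A), site 34 (G/C), site 35 (G/C), site 36 (C/T), site 39 (T/C), site 40 (G/C), site 41 (G/A), site 44 (C/T), site 46 (C/A), site 47 (T/A), site 48 (A/T).
p = 19/48 = 0.395833.
d = −0.75 · ln(1 − (4/3)·0.395833) = −0.75 · ln(0.472223) = −0.75 · (-0.750304) = 0.5627.

0.5627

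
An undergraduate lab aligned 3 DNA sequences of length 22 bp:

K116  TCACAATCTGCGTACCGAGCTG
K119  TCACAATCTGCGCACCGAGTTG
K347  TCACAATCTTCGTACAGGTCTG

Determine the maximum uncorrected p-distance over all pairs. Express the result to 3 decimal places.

0.273

Pairwise Hamming distances:
  K116 vs K119: 2
  K116 vs K347: 4
  K119 vs K347: 6
The largest is 6 mismatches, between K119 and K347; p = 6/22 = 0.273.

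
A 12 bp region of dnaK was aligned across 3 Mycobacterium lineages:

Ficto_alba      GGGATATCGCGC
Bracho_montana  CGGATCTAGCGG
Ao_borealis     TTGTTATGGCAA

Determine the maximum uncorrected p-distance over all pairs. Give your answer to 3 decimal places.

0.583

Pairwise Hamming distances:
  Ficto_alba vs Bracho_montana: 4
  Ficto_alba vs Ao_borealis: 6
  Bracho_montana vs Ao_borealis: 7
The largest is 7 mismatches, between Bracho_montana and Ao_borealis; p = 7/12 = 0.583.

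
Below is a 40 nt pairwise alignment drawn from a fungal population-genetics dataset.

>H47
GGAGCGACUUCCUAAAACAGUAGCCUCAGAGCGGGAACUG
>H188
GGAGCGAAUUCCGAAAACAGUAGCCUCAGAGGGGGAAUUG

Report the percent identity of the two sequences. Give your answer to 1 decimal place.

90.0%

Differing sites — 8:C/A; 13:U/G; 32:C/G; 38:C/U.
36 of the 40 sites match, so the percent identity is 36/40 × 100 = 90.0%.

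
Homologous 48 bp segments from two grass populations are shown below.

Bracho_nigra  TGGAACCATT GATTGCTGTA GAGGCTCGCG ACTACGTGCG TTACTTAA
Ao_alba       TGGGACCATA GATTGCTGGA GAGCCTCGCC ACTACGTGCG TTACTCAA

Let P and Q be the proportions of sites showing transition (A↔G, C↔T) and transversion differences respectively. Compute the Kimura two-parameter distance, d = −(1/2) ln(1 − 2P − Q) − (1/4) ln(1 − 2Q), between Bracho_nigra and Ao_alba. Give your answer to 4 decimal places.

0.1367

Differing sites — 4:A/G (Ti); 10:T/A (Tv); 19:T/G (Tv); 24:G/C (Tv); 30:G/C (Tv); 46:T/C (Ti).
Of the 6 differences, 2 transitions and 4 transversions over 48 sites: P = 2/48 = 0.041667, Q = 4/48 = 0.083333.
d = −0.5·ln(0.833333) − 0.25·ln(0.833334) = −0.5·(-0.182322) − 0.25·(-0.182321) = 0.1367.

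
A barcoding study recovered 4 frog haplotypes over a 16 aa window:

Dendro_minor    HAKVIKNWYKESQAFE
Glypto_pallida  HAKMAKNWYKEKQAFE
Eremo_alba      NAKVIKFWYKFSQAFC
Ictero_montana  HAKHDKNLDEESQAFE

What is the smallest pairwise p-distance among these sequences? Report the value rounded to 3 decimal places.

Pairwise Hamming distances:
  Dendro_minor vs Glypto_pallida: 3
  Dendro_minor vs Eremo_alba: 4
  Dendro_minor vs Ictero_montana: 5
  Glypto_pallida vs Eremo_alba: 7
  Glypto_pallida vs Ictero_montana: 6
  Eremo_alba vs Ictero_montana: 9
The smallest is 3 mismatches, between Dendro_minor and Glypto_pallida; p = 3/16 = 0.188.

0.188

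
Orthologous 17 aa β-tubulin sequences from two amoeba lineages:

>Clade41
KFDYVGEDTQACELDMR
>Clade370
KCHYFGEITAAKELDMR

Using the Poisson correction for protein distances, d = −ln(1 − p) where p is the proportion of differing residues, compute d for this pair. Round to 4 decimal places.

0.4353

Mismatches occur at site 2 (F↔C), site 3 (D↔H), site 5 (V↔F), site 8 (D↔I), site 10 (Q↔A), site 12 (C↔K).
p = 6/17 = 0.352941.
d = −ln(1 − 0.352941) = −ln(0.647059) = 0.4353.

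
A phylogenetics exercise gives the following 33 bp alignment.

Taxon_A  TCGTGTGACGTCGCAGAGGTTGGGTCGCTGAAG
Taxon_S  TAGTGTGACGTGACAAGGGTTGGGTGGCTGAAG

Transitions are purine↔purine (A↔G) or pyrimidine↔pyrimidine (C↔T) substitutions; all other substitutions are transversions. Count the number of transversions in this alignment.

3

The sequences differ at positions 2 (C/A, transversion), 12 (C/G, transversion), 13 (G/A, transition), 16 (G/A, transition), 17 (A/G, transition), 26 (C/G, transversion).
Of the 6 differences, 3 transitions and 3 transversions, so the answer is 3.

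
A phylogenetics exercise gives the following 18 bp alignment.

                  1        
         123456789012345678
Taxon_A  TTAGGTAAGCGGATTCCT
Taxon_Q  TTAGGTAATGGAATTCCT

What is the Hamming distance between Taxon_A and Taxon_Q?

Differing sites — 9:G/T; 10:C/G; 12:G/A.
That gives 3 mismatches out of 18 aligned sites, so the Hamming distance is 3.

3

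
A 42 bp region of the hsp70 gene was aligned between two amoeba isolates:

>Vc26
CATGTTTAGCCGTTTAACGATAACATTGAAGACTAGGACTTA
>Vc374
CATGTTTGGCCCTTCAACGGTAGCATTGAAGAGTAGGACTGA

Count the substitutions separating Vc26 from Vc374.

Differing sites — 8:A/G; 12:G/C; 15:T/C; 20:A/G; 23:A/G; 33:C/G; 41:T/G.
That gives 7 mismatches out of 42 aligned sites, so the Hamming distance is 7.

7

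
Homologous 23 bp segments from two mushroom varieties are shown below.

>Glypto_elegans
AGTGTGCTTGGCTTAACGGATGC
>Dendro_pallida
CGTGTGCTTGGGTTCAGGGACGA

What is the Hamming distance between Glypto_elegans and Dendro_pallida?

The sequences differ at positions 1 (A/C), 12 (C/G), 15 (A/C), 17 (C/G), 21 (T/C), 23 (C/A).
That gives 6 mismatches out of 23 aligned sites, so the Hamming distance is 6.

6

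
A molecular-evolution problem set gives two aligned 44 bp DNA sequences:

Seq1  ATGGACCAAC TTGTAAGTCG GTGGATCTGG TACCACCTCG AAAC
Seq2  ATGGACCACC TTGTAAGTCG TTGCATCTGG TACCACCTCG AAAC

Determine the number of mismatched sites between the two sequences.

Differing sites — 9:A/C; 21:G/T; 24:G/C.
That gives 3 mismatches out of 44 aligned sites, so the Hamming distance is 3.

3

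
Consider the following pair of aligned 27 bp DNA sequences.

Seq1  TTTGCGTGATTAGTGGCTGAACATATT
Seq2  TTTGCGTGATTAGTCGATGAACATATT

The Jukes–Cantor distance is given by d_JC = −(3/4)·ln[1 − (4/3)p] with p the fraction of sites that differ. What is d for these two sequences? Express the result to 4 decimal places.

0.0780

The sequences differ at positions 15 (G/C), 17 (C/A).
p = 2/27 = 0.074074.
d = −0.75 · ln(1 − (4/3)·0.074074) = −0.75 · ln(0.901235) = −0.75 · (-0.103989) = 0.0780.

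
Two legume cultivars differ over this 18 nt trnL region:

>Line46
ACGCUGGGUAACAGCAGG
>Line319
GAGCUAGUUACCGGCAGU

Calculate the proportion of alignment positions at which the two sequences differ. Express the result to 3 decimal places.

Differing sites — 1:A/G; 2:C/A; 6:G/A; 8:G/U; 11:A/C; 13:A/G; 18:G/U.
There are 7 differences over 18 sites, so p = 7/18 = 0.389.

0.389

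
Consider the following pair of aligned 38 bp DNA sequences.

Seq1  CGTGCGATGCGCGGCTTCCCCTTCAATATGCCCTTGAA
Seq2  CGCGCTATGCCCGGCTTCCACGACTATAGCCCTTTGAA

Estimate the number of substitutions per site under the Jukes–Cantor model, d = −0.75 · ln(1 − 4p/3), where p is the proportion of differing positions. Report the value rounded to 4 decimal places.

Mismatches occur at site 3 (T→C), site 6 (G→T), site 11 (G→C), site 20 (C→A), site 22 (T→G), site 23 (T→A), site 25 (A→T), site 29 (T→G), site 30 (G→C), site 33 (C→T).
p = 10/38 = 0.263158.
d = −0.75 · ln(1 − (4/3)·0.263158) = −0.75 · ln(0.649123) = −0.75 · (-0.432133) = 0.3241.

0.3241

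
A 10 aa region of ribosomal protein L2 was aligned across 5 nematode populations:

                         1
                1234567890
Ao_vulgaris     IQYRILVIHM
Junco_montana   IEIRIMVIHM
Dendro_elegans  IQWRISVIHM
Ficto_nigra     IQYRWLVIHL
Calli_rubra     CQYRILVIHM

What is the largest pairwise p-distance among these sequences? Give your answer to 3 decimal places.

0.500

Pairwise Hamming distances:
  Ao_vulgaris vs Junco_montana: 3
  Ao_vulgaris vs Dendro_elegans: 2
  Ao_vulgaris vs Ficto_nigra: 2
  Ao_vulgaris vs Calli_rubra: 1
  Junco_montana vs Dendro_elegans: 3
  Junco_montana vs Ficto_nigra: 5
  Junco_montana vs Calli_rubra: 4
  Dendro_elegans vs Ficto_nigra: 4
  Dendro_elegans vs Calli_rubra: 3
  Ficto_nigra vs Calli_rubra: 3
The largest is 5 mismatches, between Junco_montana and Ficto_nigra; p = 5/10 = 0.500.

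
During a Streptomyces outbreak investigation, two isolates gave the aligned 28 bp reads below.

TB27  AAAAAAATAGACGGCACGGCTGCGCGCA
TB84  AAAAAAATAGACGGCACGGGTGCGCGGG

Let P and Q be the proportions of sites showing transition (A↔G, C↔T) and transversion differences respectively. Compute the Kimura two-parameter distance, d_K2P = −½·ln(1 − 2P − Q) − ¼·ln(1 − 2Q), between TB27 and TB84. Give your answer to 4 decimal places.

0.1156

Differing sites — 20:C/G (Tv); 27:C/G (Tv); 28:A/G (Ti).
Of the 3 differences, 1 transition and 2 transversions over 28 sites: P = 1/28 = 0.035714, Q = 2/28 = 0.071429.
d = −0.5·ln(0.857143) − 0.25·ln(0.857142) = −0.5·(-0.154151) − 0.25·(-0.154152) = 0.1156.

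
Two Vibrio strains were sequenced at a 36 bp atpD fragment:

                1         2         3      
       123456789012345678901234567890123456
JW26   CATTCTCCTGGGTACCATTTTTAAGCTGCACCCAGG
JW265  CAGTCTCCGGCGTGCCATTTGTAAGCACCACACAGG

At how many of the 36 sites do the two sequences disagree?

Differing sites — 3:T/G; 9:T/G; 11:G/C; 14:A/G; 21:T/G; 27:T/A; 28:G/C; 32:C/A.
That gives 8 mismatches out of 36 aligned sites, so the Hamming distance is 8.

8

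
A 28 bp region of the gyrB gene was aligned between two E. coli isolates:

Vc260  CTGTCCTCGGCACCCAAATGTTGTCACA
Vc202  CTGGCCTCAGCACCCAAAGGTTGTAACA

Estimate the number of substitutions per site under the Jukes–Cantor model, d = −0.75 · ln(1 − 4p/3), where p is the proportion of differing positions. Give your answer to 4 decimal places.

0.1585

Differing sites — 4:T/G; 9:G/A; 19:T/G; 25:C/A.
p = 4/28 = 0.142857.
d = −0.75 · ln(1 − (4/3)·0.142857) = −0.75 · ln(0.809524) = −0.75 · (-0.211309) = 0.1585.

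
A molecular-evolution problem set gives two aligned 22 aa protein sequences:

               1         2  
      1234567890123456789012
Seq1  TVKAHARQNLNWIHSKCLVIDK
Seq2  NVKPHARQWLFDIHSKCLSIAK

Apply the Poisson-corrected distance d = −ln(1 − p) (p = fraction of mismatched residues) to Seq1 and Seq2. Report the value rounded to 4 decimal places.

0.3830

Differing sites — 1:T/N; 4:A/P; 9:N/W; 11:N/F; 12:W/D; 19:V/S; 21:D/A.
p = 7/22 = 0.318182.
d = −ln(1 − 0.318182) = −ln(0.681818) = 0.3830.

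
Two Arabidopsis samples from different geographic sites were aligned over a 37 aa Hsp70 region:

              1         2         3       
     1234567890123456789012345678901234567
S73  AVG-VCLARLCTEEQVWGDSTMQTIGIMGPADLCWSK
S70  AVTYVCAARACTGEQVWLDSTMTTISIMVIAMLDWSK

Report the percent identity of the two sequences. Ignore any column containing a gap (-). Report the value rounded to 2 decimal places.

69.44%

Excluding the 1 gap column leaves 36 comparable sites.
Mismatches occur at site 3 (G/T), site 7 (L/A), site 10 (L/A), site 13 (E/G), site 18 (G/L), site 23 (Q/T), site 26 (G/S), site 29 (G/V), site 30 (P/I), site 32 (D/M), site 34 (C/D).
25 of the 36 comparable sites match, so the percent identity is 25/36 × 100 = 69.44%.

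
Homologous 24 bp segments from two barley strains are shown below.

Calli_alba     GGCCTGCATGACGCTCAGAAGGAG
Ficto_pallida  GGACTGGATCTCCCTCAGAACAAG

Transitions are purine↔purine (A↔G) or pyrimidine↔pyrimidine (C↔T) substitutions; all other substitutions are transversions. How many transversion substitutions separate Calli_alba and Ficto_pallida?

6

Mismatches occur at site 3 (C/A, transversion), site 7 (C/G, transversion), site 10 (G/C, transversion), site 11 (A/T, transversion), site 13 (G/C, transversion), site 21 (G/C, transversion), site 22 (G/A, transition).
Of the 7 differences, 1 transition and 6 transversions, so the answer is 6.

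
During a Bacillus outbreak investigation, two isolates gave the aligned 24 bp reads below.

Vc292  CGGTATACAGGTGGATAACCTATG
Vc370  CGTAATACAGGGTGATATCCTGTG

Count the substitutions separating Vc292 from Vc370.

Differing sites — 3:G/T; 4:T/A; 12:T/G; 13:G/T; 18:A/T; 22:A/G.
That gives 6 mismatches out of 24 aligned sites, so the Hamming distance is 6.

6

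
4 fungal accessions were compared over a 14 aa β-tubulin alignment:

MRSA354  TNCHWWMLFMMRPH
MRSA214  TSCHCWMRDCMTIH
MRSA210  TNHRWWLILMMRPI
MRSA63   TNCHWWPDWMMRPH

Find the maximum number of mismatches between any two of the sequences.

11

Pairwise Hamming distances:
  MRSA354 vs MRSA214: 7
  MRSA354 vs MRSA210: 6
  MRSA354 vs MRSA63: 3
  MRSA214 vs MRSA210: 11
  MRSA214 vs MRSA63: 8
  MRSA210 vs MRSA63: 6
The largest is 11, between MRSA214 and MRSA210.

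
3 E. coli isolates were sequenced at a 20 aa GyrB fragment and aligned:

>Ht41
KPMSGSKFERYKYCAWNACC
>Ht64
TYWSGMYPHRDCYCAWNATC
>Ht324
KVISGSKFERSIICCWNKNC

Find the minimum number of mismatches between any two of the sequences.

Pairwise Hamming distances:
  Ht41 vs Ht64: 10
  Ht41 vs Ht324: 8
  Ht64 vs Ht324: 13
The smallest is 8, between Ht41 and Ht324.

8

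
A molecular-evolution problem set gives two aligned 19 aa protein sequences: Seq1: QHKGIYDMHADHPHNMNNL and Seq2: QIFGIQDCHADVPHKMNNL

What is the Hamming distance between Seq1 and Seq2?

The sequences differ at positions 2 (H/I), 3 (K/F), 6 (Y/Q), 8 (M/C), 12 (H/V), 15 (N/K).
That gives 6 mismatches out of 19 aligned sites, so the Hamming distance is 6.

6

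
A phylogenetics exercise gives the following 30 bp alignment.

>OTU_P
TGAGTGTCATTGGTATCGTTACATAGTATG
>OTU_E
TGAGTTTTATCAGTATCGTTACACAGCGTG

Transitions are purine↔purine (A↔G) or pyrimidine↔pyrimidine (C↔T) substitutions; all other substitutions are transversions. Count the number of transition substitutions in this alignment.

6

The sequences differ at positions 6 (G/T, transversion), 8 (C/T, transition), 11 (T/C, transition), 12 (G/A, transition), 24 (T/C, transition), 27 (T/C, transition), 28 (A/G, transition).
Of the 7 differences, 6 transitions and 1 transversion, so the answer is 6.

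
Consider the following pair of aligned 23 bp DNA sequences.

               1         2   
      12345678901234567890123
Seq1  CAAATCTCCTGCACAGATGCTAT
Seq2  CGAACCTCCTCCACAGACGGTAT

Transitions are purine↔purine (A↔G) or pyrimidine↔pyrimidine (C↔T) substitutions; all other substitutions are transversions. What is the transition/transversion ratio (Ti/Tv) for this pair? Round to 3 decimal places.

1.500

Mismatches occur at site 2 (A↔G, transition), site 5 (T↔C, transition), site 11 (G↔C, transversion), site 18 (T↔C, transition), site 20 (C↔G, transversion).
Of the 5 differences, 3 transitions and 2 transversions, so Ti/Tv = 3/2 = 1.500.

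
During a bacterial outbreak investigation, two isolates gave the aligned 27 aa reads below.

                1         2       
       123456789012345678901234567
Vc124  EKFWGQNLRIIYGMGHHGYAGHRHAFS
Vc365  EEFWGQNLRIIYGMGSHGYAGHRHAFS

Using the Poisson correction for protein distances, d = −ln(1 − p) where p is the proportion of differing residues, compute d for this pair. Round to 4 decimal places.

Mismatches occur at site 2 (K/E), site 16 (H/S).
p = 2/27 = 0.074074.
d = −ln(1 − 0.074074) = −ln(0.925926) = 0.0770.

0.0770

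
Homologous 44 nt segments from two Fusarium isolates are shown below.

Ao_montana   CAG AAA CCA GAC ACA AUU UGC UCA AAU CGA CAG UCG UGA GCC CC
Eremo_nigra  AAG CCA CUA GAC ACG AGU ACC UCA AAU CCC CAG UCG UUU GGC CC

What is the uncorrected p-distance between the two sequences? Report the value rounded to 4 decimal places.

The sequences differ at positions 1 (C/A), 4 (A/C), 5 (A/C), 8 (C/U), 15 (A/G), 17 (U/G), 19 (U/A), 20 (G/C), 29 (G/C), 30 (A/C), 38 (G/U), 39 (A/U), 41 (C/G).
There are 13 differences over 44 sites, so p = 13/44 = 0.2955.

0.2955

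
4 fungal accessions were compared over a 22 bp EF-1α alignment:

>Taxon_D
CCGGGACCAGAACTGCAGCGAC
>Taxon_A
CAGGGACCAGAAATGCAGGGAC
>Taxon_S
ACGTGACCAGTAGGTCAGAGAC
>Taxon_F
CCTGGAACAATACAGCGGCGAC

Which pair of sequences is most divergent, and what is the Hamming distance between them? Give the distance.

Pairwise Hamming distances:
  Taxon_D vs Taxon_A: 3
  Taxon_D vs Taxon_S: 7
  Taxon_D vs Taxon_F: 6
  Taxon_A vs Taxon_S: 8
  Taxon_A vs Taxon_F: 9
  Taxon_S vs Taxon_F: 10
The largest is 10, between Taxon_S and Taxon_F.

10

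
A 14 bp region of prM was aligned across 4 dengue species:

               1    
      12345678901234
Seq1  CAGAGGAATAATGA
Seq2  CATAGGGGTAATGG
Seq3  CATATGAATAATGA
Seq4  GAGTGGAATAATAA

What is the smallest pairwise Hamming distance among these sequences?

Pairwise Hamming distances:
  Seq1 vs Seq2: 4
  Seq1 vs Seq3: 2
  Seq1 vs Seq4: 3
  Seq2 vs Seq3: 4
  Seq2 vs Seq4: 7
  Seq3 vs Seq4: 5
The smallest is 2, between Seq1 and Seq3.

2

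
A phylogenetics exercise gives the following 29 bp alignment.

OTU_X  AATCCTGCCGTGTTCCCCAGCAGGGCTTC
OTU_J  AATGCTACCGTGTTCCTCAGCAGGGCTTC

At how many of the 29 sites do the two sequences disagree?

3

The sequences differ at positions 4 (C/G), 7 (G/A), 17 (C/T).
That gives 3 mismatches out of 29 aligned sites, so the Hamming distance is 3.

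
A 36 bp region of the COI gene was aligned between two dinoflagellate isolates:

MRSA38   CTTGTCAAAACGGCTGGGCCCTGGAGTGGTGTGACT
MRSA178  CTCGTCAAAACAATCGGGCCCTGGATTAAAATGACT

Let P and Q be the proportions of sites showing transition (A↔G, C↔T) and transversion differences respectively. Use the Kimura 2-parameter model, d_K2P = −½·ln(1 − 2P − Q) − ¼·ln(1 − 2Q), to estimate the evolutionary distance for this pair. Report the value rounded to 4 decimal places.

The sequences differ at positions 3 (T/C, transition), 12 (G/A, transition), 13 (G/A, transition), 14 (C/T, transition), 15 (T/C, transition), 26 (G/T, transversion), 28 (G/A, transition), 29 (G/A, transition), 30 (T/A, transversion), 31 (G/A, transition).
Of the 10 differences, 8 transitions and 2 transversions over 36 sites: P = 8/36 = 0.222222, Q = 2/36 = 0.055556.
d = −0.5·ln(0.500000) − 0.25·ln(0.888888) = −0.5·(-0.693147) − 0.25·(-0.117784) = 0.3760.

0.3760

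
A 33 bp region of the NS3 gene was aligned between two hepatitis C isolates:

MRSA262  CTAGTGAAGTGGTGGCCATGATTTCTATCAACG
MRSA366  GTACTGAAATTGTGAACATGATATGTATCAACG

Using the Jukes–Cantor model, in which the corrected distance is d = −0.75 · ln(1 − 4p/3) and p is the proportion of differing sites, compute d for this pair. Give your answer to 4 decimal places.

0.2928

Mismatches occur at site 1 (C/G), site 4 (G/C), site 9 (G/A), site 11 (G/T), site 15 (G/A), site 16 (C/A), site 23 (T/A), site 25 (C/G).
p = 8/33 = 0.242424.
d = −0.75 · ln(1 − (4/3)·0.242424) = −0.75 · ln(0.676768) = −0.75 · (-0.390427) = 0.2928.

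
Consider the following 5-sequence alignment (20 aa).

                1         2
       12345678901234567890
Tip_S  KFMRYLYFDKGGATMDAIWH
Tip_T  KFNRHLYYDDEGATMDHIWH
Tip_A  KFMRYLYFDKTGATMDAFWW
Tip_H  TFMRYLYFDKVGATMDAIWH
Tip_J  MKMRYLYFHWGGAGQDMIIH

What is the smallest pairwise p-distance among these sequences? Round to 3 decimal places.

0.100

Pairwise Hamming distances:
  Tip_S vs Tip_T: 6
  Tip_S vs Tip_A: 3
  Tip_S vs Tip_H: 2
  Tip_S vs Tip_J: 8
  Tip_T vs Tip_A: 8
  Tip_T vs Tip_H: 7
  Tip_T vs Tip_J: 12
  Tip_A vs Tip_H: 4
  Tip_A vs Tip_J: 11
  Tip_H vs Tip_J: 9
The smallest is 2 mismatches, between Tip_S and Tip_H; p = 2/20 = 0.100.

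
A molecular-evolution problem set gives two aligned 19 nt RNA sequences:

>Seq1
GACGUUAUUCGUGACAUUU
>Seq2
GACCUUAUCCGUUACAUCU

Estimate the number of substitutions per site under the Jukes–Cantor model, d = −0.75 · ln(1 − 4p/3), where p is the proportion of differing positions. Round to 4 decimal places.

0.2471

Mismatches occur at site 4 (G↔C), site 9 (U↔C), site 13 (G↔U), site 18 (U↔C).
p = 4/19 = 0.210526.
d = −0.75 · ln(1 − (4/3)·0.210526) = −0.75 · ln(0.719299) = −0.75 · (-0.329478) = 0.2471.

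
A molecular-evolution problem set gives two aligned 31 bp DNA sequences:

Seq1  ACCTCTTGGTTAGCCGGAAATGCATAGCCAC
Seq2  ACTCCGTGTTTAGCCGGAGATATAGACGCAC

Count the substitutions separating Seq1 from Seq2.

Differing sites — 3:C/T; 4:T/C; 6:T/G; 9:G/T; 19:A/G; 22:G/A; 23:C/T; 25:T/G; 27:G/C; 28:C/G.
That gives 10 mismatches out of 31 aligned sites, so the Hamming distance is 10.

10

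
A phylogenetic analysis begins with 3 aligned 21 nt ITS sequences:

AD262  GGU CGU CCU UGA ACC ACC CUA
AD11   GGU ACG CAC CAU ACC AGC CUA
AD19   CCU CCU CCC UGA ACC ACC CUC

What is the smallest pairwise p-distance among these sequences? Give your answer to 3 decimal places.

Pairwise Hamming distances:
  AD262 vs AD11: 9
  AD262 vs AD19: 5
  AD11 vs AD19: 10
The smallest is 5 mismatches, between AD262 and AD19; p = 5/21 = 0.238.

0.238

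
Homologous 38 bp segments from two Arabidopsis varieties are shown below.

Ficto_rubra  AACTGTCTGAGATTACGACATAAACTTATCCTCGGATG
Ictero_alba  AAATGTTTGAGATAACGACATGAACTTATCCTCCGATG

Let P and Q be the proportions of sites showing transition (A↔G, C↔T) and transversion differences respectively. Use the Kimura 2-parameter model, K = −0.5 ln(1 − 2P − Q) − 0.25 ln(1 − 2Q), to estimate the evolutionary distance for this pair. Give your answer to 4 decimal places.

Mismatches occur at site 3 (C→A, transversion), site 7 (C→T, transition), site 14 (T→A, transversion), site 22 (A→G, transition), site 34 (G→C, transversion).
Of the 5 differences, 2 transitions and 3 transversions over 38 sites: P = 2/38 = 0.052632, Q = 3/38 = 0.078947.
d = −0.5·ln(0.815789) − 0.25·ln(0.842106) = −0.5·(-0.203600) − 0.25·(-0.171849) = 0.1448.

0.1448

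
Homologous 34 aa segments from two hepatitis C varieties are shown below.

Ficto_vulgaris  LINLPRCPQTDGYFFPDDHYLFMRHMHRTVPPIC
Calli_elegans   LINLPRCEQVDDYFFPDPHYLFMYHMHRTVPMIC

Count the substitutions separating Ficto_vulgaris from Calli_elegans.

Differing sites — 8:P/E; 10:T/V; 12:G/D; 18:D/P; 24:R/Y; 32:P/M.
That gives 6 mismatches out of 34 aligned sites, so the Hamming distance is 6.

6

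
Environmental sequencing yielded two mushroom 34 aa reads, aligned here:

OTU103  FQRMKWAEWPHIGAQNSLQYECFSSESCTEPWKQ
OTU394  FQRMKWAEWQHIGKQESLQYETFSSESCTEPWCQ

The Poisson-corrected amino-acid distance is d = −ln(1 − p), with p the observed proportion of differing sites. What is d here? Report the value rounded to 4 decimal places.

Mismatches occur at site 10 (P→Q), site 14 (A→K), site 16 (N→E), site 22 (C→T), site 33 (K→C).
p = 5/34 = 0.147059.
d = −ln(1 − 0.147059) = −ln(0.852941) = 0.1591.

0.1591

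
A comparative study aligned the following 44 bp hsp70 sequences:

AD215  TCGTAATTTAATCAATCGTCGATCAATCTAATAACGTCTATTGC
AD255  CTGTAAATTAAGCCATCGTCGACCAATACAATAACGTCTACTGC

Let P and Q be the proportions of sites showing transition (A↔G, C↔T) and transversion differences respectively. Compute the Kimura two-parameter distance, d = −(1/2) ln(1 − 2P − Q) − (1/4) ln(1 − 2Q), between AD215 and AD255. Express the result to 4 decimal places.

0.2417

Mismatches occur at site 1 (T/C, transition), site 2 (C/T, transition), site 7 (T/A, transversion), site 12 (T/G, transversion), site 14 (A/C, transversion), site 23 (T/C, transition), site 28 (C/A, transversion), site 29 (T/C, transition), site 41 (T/C, transition).
Of the 9 differences, 5 transitions and 4 transversions over 44 sites: P = 5/44 = 0.113636, Q = 4/44 = 0.090909.
d = −0.5·ln(0.681819) − 0.25·ln(0.818182) = −0.5·(-0.382991) − 0.25·(-0.200670) = 0.2417.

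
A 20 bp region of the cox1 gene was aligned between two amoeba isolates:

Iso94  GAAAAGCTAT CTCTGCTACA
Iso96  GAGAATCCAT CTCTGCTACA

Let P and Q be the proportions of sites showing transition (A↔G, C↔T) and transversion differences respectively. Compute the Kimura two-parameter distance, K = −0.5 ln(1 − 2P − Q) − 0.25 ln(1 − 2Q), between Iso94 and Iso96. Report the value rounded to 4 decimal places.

0.1702

Differing sites — 3:A/G (Ti); 6:G/T (Tv); 8:T/C (Ti).
Of the 3 differences, 2 transitions and 1 transversion over 20 sites: P = 2/20 = 0.100000, Q = 1/20 = 0.050000.
d = −0.5·ln(0.750000) − 0.25·ln(0.900000) = −0.5·(-0.287682) − 0.25·(-0.105361) = 0.1702.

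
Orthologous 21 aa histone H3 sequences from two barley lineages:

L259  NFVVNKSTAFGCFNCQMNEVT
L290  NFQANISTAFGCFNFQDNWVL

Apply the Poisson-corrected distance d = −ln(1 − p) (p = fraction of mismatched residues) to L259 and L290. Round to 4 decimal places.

The sequences differ at positions 3 (V/Q), 4 (V/A), 6 (K/I), 15 (C/F), 17 (M/D), 19 (E/W), 21 (T/L).
p = 7/21 = 0.333333.
d = −ln(1 − 0.333333) = −ln(0.666667) = 0.4055.

0.4055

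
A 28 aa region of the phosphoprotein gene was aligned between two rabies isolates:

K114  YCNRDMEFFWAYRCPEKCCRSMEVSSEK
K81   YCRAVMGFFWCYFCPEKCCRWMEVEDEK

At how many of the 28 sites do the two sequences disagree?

9

Mismatches occur at site 3 (N/R), site 4 (R/A), site 5 (D/V), site 7 (E/G), site 11 (A/C), site 13 (R/F), site 21 (S/W), site 25 (S/E), site 26 (S/D).
That gives 9 mismatches out of 28 aligned sites, so the Hamming distance is 9.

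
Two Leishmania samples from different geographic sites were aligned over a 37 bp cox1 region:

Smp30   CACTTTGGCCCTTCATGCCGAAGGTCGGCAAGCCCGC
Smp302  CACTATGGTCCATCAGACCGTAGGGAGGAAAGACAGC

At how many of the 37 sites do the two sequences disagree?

Mismatches occur at site 5 (T→A), site 9 (C→T), site 12 (T→A), site 16 (T→G), site 17 (G→A), site 21 (A→T), site 25 (T→G), site 26 (C→A), site 29 (C→A), site 33 (C→A), site 35 (C→A).
That gives 11 mismatches out of 37 aligned sites, so the Hamming distance is 11.

11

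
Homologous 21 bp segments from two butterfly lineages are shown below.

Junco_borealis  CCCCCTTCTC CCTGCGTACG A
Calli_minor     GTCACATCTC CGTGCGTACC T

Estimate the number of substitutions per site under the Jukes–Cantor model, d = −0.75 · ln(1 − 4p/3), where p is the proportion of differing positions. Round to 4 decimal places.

Mismatches occur at site 1 (C→G), site 2 (C→T), site 4 (C→A), site 6 (T→A), site 12 (C→G), site 20 (G→C), site 21 (A→T).
p = 7/21 = 0.333333.
d = −0.75 · ln(1 − (4/3)·0.333333) = −0.75 · ln(0.555556) = −0.75 · (-0.587786) = 0.4408.

0.4408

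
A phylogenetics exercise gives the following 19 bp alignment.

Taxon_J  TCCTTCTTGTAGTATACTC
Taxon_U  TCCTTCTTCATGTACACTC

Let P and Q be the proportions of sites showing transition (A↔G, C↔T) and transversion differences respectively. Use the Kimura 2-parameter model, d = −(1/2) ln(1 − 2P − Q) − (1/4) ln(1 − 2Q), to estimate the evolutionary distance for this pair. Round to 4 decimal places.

0.2476

Differing sites — 9:G/C (Tv); 10:T/A (Tv); 11:A/T (Tv); 15:T/C (Ti).
Of the 4 differences, 1 transition and 3 transversions over 19 sites: P = 1/19 = 0.052632, Q = 3/19 = 0.157895.
d = −0.5·ln(0.736841) − 0.25·ln(0.684210) = −0.5·(-0.305383) − 0.25·(-0.379490) = 0.2476.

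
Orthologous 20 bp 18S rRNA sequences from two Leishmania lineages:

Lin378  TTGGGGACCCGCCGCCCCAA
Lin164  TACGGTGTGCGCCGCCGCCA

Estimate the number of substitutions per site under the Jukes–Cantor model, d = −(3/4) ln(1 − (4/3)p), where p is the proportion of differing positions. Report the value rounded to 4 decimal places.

Differing sites — 2:T/A; 3:G/C; 6:G/T; 7:A/G; 8:C/T; 9:C/G; 17:C/G; 19:A/C.
p = 8/20 = 0.400000.
d = −0.75 · ln(1 − (4/3)·0.400000) = −0.75 · ln(0.466667) = −0.75 · (-0.762139) = 0.5716.

0.5716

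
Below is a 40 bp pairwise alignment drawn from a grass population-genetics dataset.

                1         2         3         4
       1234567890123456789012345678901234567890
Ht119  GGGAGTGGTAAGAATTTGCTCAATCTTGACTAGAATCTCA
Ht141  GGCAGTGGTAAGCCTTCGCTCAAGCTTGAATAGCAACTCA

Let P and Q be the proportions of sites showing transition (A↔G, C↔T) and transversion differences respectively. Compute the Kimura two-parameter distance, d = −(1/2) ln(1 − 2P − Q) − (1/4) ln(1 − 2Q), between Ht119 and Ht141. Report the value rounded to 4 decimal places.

Mismatches occur at site 3 (G→C, transversion), site 13 (A→C, transversion), site 14 (A→C, transversion), site 17 (T→C, transition), site 24 (T→G, transversion), site 30 (C→A, transversion), site 34 (A→C, transversion), site 36 (T→A, transversion).
Of the 8 differences, 1 transition and 7 transversions over 40 sites: P = 1/40 = 0.025000, Q = 7/40 = 0.175000.
d = −0.5·ln(0.775000) − 0.25·ln(0.650000) = −0.5·(-0.254892) − 0.25·(-0.430783) = 0.2351.

0.2351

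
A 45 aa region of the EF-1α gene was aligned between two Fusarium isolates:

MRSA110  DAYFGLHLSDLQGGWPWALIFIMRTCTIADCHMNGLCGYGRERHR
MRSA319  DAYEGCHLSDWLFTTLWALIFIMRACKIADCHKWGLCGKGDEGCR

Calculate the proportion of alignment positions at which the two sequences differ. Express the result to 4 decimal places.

The sequences differ at positions 4 (F/E), 6 (L/C), 11 (L/W), 12 (Q/L), 13 (G/F), 14 (G/T), 15 (W/T), 16 (P/L), 25 (T/A), 27 (T/K), 33 (M/K), 34 (N/W), 39 (Y/K), 41 (R/D), 43 (R/G), 44 (H/C).
There are 16 differences over 45 sites, so p = 16/45 = 0.3556.

0.3556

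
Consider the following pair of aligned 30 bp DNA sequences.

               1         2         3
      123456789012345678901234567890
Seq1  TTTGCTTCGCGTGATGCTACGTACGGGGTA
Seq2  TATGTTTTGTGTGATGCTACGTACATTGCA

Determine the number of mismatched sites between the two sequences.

8

The sequences differ at positions 2 (T/A), 5 (C/T), 8 (C/T), 10 (C/T), 25 (G/A), 26 (G/T), 27 (G/T), 29 (T/C).
That gives 8 mismatches out of 30 aligned sites, so the Hamming distance is 8.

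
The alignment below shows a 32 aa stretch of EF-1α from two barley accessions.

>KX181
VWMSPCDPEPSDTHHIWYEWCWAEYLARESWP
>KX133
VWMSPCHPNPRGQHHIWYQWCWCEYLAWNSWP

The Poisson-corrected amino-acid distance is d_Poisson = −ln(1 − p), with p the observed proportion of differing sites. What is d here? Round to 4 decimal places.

Mismatches occur at site 7 (D→H), site 9 (E→N), site 11 (S→R), site 12 (D→G), site 13 (T→Q), site 19 (E→Q), site 23 (A→C), site 28 (R→W), site 29 (E→N).
p = 9/32 = 0.281250.
d = −ln(1 − 0.281250) = −ln(0.718750) = 0.3302.

0.3302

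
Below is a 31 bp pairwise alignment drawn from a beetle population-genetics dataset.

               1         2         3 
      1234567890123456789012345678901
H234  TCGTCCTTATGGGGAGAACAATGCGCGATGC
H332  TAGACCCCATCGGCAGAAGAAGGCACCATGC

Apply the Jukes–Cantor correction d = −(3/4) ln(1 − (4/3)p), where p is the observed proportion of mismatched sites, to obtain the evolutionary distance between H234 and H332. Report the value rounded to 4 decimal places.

The sequences differ at positions 2 (C/A), 4 (T/A), 7 (T/C), 8 (T/C), 11 (G/C), 14 (G/C), 19 (C/G), 22 (T/G), 25 (G/A), 27 (G/C).
p = 10/31 = 0.322581.
d = −0.75 · ln(1 − (4/3)·0.322581) = −0.75 · ln(0.569892) = −0.75 · (-0.562308) = 0.4217.

0.4217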